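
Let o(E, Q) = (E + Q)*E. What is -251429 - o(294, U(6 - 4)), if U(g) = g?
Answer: -338453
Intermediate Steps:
o(E, Q) = E*(E + Q)
-251429 - o(294, U(6 - 4)) = -251429 - 294*(294 + (6 - 4)) = -251429 - 294*(294 + 2) = -251429 - 294*296 = -251429 - 1*87024 = -251429 - 87024 = -338453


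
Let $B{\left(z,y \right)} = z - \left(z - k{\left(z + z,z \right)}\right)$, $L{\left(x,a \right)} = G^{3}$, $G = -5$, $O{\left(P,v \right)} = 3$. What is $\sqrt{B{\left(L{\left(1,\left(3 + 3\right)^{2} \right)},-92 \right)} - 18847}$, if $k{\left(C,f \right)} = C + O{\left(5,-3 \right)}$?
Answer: $i \sqrt{19094} \approx 138.18 i$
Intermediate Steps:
$k{\left(C,f \right)} = 3 + C$ ($k{\left(C,f \right)} = C + 3 = 3 + C$)
$L{\left(x,a \right)} = -125$ ($L{\left(x,a \right)} = \left(-5\right)^{3} = -125$)
$B{\left(z,y \right)} = 3 + 2 z$ ($B{\left(z,y \right)} = z + \left(\left(3 + \left(z + z\right)\right) - z\right) = z + \left(\left(3 + 2 z\right) - z\right) = z + \left(3 + z\right) = 3 + 2 z$)
$\sqrt{B{\left(L{\left(1,\left(3 + 3\right)^{2} \right)},-92 \right)} - 18847} = \sqrt{\left(3 + 2 \left(-125\right)\right) - 18847} = \sqrt{\left(3 - 250\right) - 18847} = \sqrt{-247 - 18847} = \sqrt{-19094} = i \sqrt{19094}$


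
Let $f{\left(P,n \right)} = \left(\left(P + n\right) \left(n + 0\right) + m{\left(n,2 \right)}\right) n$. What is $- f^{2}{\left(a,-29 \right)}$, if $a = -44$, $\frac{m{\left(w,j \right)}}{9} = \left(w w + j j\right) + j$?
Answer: $-79783651600$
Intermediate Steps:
$m{\left(w,j \right)} = 9 j + 9 j^{2} + 9 w^{2}$ ($m{\left(w,j \right)} = 9 \left(\left(w w + j j\right) + j\right) = 9 \left(\left(w^{2} + j^{2}\right) + j\right) = 9 \left(\left(j^{2} + w^{2}\right) + j\right) = 9 \left(j + j^{2} + w^{2}\right) = 9 j + 9 j^{2} + 9 w^{2}$)
$f{\left(P,n \right)} = n \left(54 + 9 n^{2} + n \left(P + n\right)\right)$ ($f{\left(P,n \right)} = \left(\left(P + n\right) \left(n + 0\right) + \left(9 \cdot 2 + 9 \cdot 2^{2} + 9 n^{2}\right)\right) n = \left(\left(P + n\right) n + \left(18 + 9 \cdot 4 + 9 n^{2}\right)\right) n = \left(n \left(P + n\right) + \left(18 + 36 + 9 n^{2}\right)\right) n = \left(n \left(P + n\right) + \left(54 + 9 n^{2}\right)\right) n = \left(54 + 9 n^{2} + n \left(P + n\right)\right) n = n \left(54 + 9 n^{2} + n \left(P + n\right)\right)$)
$- f^{2}{\left(a,-29 \right)} = - \left(- 29 \left(54 + 10 \left(-29\right)^{2} - -1276\right)\right)^{2} = - \left(- 29 \left(54 + 10 \cdot 841 + 1276\right)\right)^{2} = - \left(- 29 \left(54 + 8410 + 1276\right)\right)^{2} = - \left(\left(-29\right) 9740\right)^{2} = - \left(-282460\right)^{2} = \left(-1\right) 79783651600 = -79783651600$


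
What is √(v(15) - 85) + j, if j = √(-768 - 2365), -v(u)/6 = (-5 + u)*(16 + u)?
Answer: I*(√1945 + √3133) ≈ 100.08*I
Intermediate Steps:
v(u) = -6*(-5 + u)*(16 + u)
j = I*√3133 (j = √(-3133) = I*√3133 ≈ 55.973*I)
√(v(15) - 85) + j = √((480 - 66*15 - 6*15²) - 85) + I*√3133 = √((480 - 990 - 6*225) - 85) + I*√3133 = √((480 - 990 - 1350) - 85) + I*√3133 = √(-1860 - 85) + I*√3133 = √(-1945) + I*√3133 = I*√1945 + I*√3133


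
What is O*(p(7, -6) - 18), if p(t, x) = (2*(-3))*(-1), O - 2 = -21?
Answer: 228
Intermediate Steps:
O = -19 (O = 2 - 21 = -19)
p(t, x) = 6 (p(t, x) = -6*(-1) = 6)
O*(p(7, -6) - 18) = -19*(6 - 18) = -19*(-12) = 228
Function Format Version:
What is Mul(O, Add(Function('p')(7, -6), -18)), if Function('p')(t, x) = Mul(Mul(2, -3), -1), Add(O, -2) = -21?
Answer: 228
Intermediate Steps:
O = -19 (O = Add(2, -21) = -19)
Function('p')(t, x) = 6 (Function('p')(t, x) = Mul(-6, -1) = 6)
Mul(O, Add(Function('p')(7, -6), -18)) = Mul(-19, Add(6, -18)) = Mul(-19, -12) = 228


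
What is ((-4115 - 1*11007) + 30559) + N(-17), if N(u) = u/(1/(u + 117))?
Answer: 13737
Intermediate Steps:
N(u) = u*(117 + u) (N(u) = u/(1/(117 + u)) = u*(117 + u))
((-4115 - 1*11007) + 30559) + N(-17) = ((-4115 - 1*11007) + 30559) - 17*(117 - 17) = ((-4115 - 11007) + 30559) - 17*100 = (-15122 + 30559) - 1700 = 15437 - 1700 = 13737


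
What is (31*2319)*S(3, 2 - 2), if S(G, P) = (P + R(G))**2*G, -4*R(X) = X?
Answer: 1941003/16 ≈ 1.2131e+5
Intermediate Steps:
R(X) = -X/4
S(G, P) = G*(P - G/4)**2 (S(G, P) = (P - G/4)**2*G = G*(P - G/4)**2)
(31*2319)*S(3, 2 - 2) = (31*2319)*((1/16)*3*(3 - 4*(2 - 2))**2) = 71889*((1/16)*3*(3 - 4*0)**2) = 71889*((1/16)*3*(3 + 0)**2) = 71889*((1/16)*3*3**2) = 71889*((1/16)*3*9) = 71889*(27/16) = 1941003/16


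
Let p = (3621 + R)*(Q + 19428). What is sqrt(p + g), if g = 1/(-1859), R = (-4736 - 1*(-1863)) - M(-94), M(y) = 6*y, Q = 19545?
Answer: sqrt(1045610046613)/143 ≈ 7150.7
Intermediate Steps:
R = -2309 (R = (-4736 - 1*(-1863)) - 6*(-94) = (-4736 + 1863) - 1*(-564) = -2873 + 564 = -2309)
g = -1/1859 ≈ -0.00053792
p = 51132576 (p = (3621 - 2309)*(19545 + 19428) = 1312*38973 = 51132576)
sqrt(p + g) = sqrt(51132576 - 1/1859) = sqrt(95055458783/1859) = sqrt(1045610046613)/143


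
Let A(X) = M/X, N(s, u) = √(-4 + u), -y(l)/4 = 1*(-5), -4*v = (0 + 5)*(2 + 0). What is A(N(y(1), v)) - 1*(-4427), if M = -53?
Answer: 4427 + 53*I*√26/13 ≈ 4427.0 + 20.788*I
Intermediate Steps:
v = -5/2 (v = -(0 + 5)*(2 + 0)/4 = -5*2/4 = -¼*10 = -5/2 ≈ -2.5000)
y(l) = 20 (y(l) = -4*(-5) = 20)
A(X) = -53/X
A(N(y(1), v)) - 1*(-4427) = -53/√(-4 - 5/2) - 1*(-4427) = -53*(-I*√26/13) + 4427 = -(-53)*I*√26/13 + 4427 = 53*I*√26/13 + 4427 = 4427 + 53*I*√26/13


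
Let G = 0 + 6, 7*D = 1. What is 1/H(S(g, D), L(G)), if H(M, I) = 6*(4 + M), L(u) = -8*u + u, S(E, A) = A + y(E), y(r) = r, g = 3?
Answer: 7/300 ≈ 0.023333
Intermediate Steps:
D = ⅐ (D = (⅐)*1 = ⅐ ≈ 0.14286)
S(E, A) = A + E
G = 6
L(u) = -7*u
H(M, I) = 24 + 6*M
1/H(S(g, D), L(G)) = 1/(24 + 6*(⅐ + 3)) = 1/(24 + 6*(22/7)) = 1/(24 + 132/7) = 1/(300/7) = 7/300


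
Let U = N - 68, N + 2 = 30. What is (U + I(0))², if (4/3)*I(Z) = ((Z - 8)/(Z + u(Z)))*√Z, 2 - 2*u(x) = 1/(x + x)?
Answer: 1600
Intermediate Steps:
N = 28 (N = -2 + 30 = 28)
u(x) = 1 - 1/(4*x) (u(x) = 1 - 1/(2*(x + x)) = 1 - 1/(2*x)/2 = 1 - 1/(4*x))
U = -40 (U = 28 - 68 = -40)
I(Z) = 3*√Z*(-8 + Z)/(4*(Z + (-¼ + Z)/Z)) (I(Z) = 3*(((Z - 8)/(Z + (-¼ + Z)/Z))*√Z)/4 = 3*(((-8 + Z)/(Z + (-¼ + Z)/Z))*√Z)/4 = 3*(√Z*(-8 + Z)/(Z + (-¼ + Z)/Z))/4 = 3*√Z*(-8 + Z)/(4*(Z + (-¼ + Z)/Z)))
(U + I(0))² = (-40 + 3*0^(3/2)*(-8 + 0)/(-1 + 4*0 + 4*0²))² = (-40 + 3*0*(-8)/(-1 + 0 + 4*0))² = (-40 + 3*0*(-8)/(-1 + 0 + 0))² = (-40 + 3*0*(-8)/(-1))² = (-40 + 3*0*(-1)*(-8))² = (-40 + 0)² = (-40)² = 1600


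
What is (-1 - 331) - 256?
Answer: -588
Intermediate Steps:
(-1 - 331) - 256 = -332 - 256 = -588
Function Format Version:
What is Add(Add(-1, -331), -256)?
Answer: -588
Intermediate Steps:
Add(Add(-1, -331), -256) = Add(-332, -256) = -588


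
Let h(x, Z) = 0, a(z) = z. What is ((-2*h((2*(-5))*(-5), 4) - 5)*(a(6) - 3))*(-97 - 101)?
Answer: 2970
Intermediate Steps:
((-2*h((2*(-5))*(-5), 4) - 5)*(a(6) - 3))*(-97 - 101) = ((-2*0 - 5)*(6 - 3))*(-97 - 101) = ((0 - 5)*3)*(-198) = -5*3*(-198) = -15*(-198) = 2970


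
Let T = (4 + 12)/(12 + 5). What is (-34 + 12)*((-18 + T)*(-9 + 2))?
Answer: -44660/17 ≈ -2627.1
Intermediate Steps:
T = 16/17 ≈ 0.94118
(-34 + 12)*((-18 + T)*(-9 + 2)) = (-34 + 12)*((-18 + 16/17)*(-9 + 2)) = -(-6380)*(-7)/17 = -22*2030/17 = -44660/17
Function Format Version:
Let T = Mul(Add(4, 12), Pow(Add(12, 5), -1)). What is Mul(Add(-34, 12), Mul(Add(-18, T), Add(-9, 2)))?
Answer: Rational(-44660, 17) ≈ -2627.1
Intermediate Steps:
T = Rational(16, 17) (T = Mul(16, Pow(17, -1)) = Mul(16, Rational(1, 17)) = Rational(16, 17) ≈ 0.94118)
Mul(Add(-34, 12), Mul(Add(-18, T), Add(-9, 2))) = Mul(Add(-34, 12), Mul(Add(-18, Rational(16, 17)), Add(-9, 2))) = Mul(-22, Mul(Rational(-290, 17), -7)) = Mul(-22, Rational(2030, 17)) = Rational(-44660, 17)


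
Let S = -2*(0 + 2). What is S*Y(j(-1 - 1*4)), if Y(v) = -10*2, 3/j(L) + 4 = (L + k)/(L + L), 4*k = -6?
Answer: 80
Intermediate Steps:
k = -3/2 (k = (¼)*(-6) = -3/2 ≈ -1.5000)
j(L) = 3/(-4 + (-3/2 + L)/(2*L)) (j(L) = 3/(-4 + (L - 3/2)/(L + L)) = 3/(-4 + (-3/2 + L)/((2*L))) = 3/(-4 + (-3/2 + L)*(1/(2*L))) = 3/(-4 + (-3/2 + L)/(2*L)))
S = -4 (S = -2*2 = -4)
Y(v) = -20
S*Y(j(-1 - 1*4)) = -4*(-20) = 80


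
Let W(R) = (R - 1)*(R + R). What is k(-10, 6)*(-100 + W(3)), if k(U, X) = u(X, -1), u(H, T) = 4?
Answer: -352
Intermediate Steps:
k(U, X) = 4
W(R) = 2*R*(-1 + R) (W(R) = (-1 + R)*(2*R) = 2*R*(-1 + R))
k(-10, 6)*(-100 + W(3)) = 4*(-100 + 2*3*(-1 + 3)) = 4*(-100 + 2*3*2) = 4*(-100 + 12) = 4*(-88) = -352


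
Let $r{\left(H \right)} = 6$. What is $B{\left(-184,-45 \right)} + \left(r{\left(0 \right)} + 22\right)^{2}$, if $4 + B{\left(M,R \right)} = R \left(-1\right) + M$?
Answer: $641$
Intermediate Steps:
$B{\left(M,R \right)} = -4 + M - R$ ($B{\left(M,R \right)} = -4 + \left(R \left(-1\right) + M\right) = -4 + \left(- R + M\right) = -4 + \left(M - R\right) = -4 + M - R$)
$B{\left(-184,-45 \right)} + \left(r{\left(0 \right)} + 22\right)^{2} = \left(-4 - 184 - -45\right) + \left(6 + 22\right)^{2} = \left(-4 - 184 + 45\right) + 28^{2} = -143 + 784 = 641$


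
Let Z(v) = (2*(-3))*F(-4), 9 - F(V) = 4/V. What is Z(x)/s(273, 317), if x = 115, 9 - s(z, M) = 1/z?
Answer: -4095/614 ≈ -6.6694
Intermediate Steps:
s(z, M) = 9 - 1/z
F(V) = 9 - 4/V
Z(v) = -60 (Z(v) = (2*(-3))*(9 - 4/(-4)) = -6*(9 - 4*(-¼)) = -6*(9 + 1) = -6*10 = -60)
Z(x)/s(273, 317) = -60/(9 - 1/273) = -60/2456/273 = -60*273/2456 = -4095/614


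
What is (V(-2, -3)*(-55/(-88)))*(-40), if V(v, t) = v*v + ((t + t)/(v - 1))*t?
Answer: 50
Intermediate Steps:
V(v, t) = v**2 + 2*t**2/(-1 + v) (V(v, t) = v**2 + ((2*t)/(-1 + v))*t = v**2 + (2*t/(-1 + v))*t = v**2 + 2*t**2/(-1 + v))
(V(-2, -3)*(-55/(-88)))*(-40) = ((((-2)**3 - 1*(-2)**2 + 2*(-3)**2)/(-1 - 2))*(-55/(-88)))*(-40) = (((-8 - 1*4 + 2*9)/(-3))*(-55*(-1/88)))*(-40) = (-(-8 - 4 + 18)/3*(5/8))*(-40) = (-1/3*6*(5/8))*(-40) = -2*5/8*(-40) = -5/4*(-40) = 50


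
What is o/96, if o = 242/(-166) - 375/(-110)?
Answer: 3563/175296 ≈ 0.020326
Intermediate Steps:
o = 3563/1826 (o = 242*(-1/166) - 375*(-1/110) = -121/83 + 75/22 = 3563/1826 ≈ 1.9513)
o/96 = (3563/1826)/96 = (3563/1826)*(1/96) = 3563/175296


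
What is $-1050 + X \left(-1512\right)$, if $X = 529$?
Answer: $-800898$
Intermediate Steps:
$-1050 + X \left(-1512\right) = -1050 + 529 \left(-1512\right) = -1050 - 799848 = -800898$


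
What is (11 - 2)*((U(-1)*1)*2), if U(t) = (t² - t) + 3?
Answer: 90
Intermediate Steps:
U(t) = 3 + t² - t
(11 - 2)*((U(-1)*1)*2) = (11 - 2)*(((3 + (-1)² - 1*(-1))*1)*2) = 9*(((3 + 1 + 1)*1)*2) = 9*((5*1)*2) = 9*(5*2) = 9*10 = 90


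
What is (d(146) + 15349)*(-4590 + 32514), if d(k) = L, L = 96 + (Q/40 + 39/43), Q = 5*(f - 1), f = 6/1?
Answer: 37094290467/86 ≈ 4.3133e+8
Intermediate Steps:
f = 6 (f = 6*1 = 6)
Q = 25 (Q = 5*(6 - 1) = 5*5 = 25)
L = 33551/344 (L = 96 + (25/40 + 39/43) = 96 + (25*(1/40) + 39*(1/43)) = 96 + (5/8 + 39/43) = 96 + 527/344 = 33551/344 ≈ 97.532)
d(k) = 33551/344
(d(146) + 15349)*(-4590 + 32514) = (33551/344 + 15349)*(-4590 + 32514) = (5313607/344)*27924 = 37094290467/86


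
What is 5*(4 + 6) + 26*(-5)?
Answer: -80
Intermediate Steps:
5*(4 + 6) + 26*(-5) = 5*10 - 130 = 50 - 130 = -80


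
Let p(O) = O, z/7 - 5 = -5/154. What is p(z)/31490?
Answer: 153/138556 ≈ 0.0011042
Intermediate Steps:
z = 765/22 (z = 35 + 7*(-5/154) = 35 - 5/22 = 765/22 ≈ 34.773)
p(z)/31490 = (765/22)/31490 = (765/22)*(1/31490) = 153/138556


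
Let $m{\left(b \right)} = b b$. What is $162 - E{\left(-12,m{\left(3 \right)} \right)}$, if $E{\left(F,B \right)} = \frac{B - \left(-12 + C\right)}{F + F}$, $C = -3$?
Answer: $163$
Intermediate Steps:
$m{\left(b \right)} = b^{2}$
$E{\left(F,B \right)} = \frac{15 + B}{2 F}$ ($E{\left(F,B \right)} = \frac{B + \left(12 - -3\right)}{F + F} = \frac{B + \left(12 + 3\right)}{2 F} = \left(B + 15\right) \frac{1}{2 F} = \left(15 + B\right) \frac{1}{2 F} = \frac{15 + B}{2 F}$)
$162 - E{\left(-12,m{\left(3 \right)} \right)} = 162 - \frac{15 + 3^{2}}{2 \left(-12\right)} = 162 - \frac{1}{2} \left(- \frac{1}{12}\right) \left(15 + 9\right) = 162 - \frac{1}{2} \left(- \frac{1}{12}\right) 24 = 162 - -1 = 162 + 1 = 163$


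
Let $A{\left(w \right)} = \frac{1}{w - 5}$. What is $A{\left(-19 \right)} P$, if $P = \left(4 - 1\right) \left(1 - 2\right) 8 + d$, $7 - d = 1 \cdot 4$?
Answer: $\frac{7}{8} \approx 0.875$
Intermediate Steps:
$A{\left(w \right)} = \frac{1}{-5 + w}$
$d = 3$ ($d = 7 - 1 \cdot 4 = 7 - 4 = 3$)
$P = -21$ ($P = \left(4 - 1\right) \left(1 - 2\right) 8 + 3 = 3 \left(-1\right) 8 + 3 = \left(-3\right) 8 + 3 = -24 + 3 = -21$)
$A{\left(-19 \right)} P = \frac{1}{-5 - 19} \left(-21\right) = \frac{1}{-24} \left(-21\right) = \left(- \frac{1}{24}\right) \left(-21\right) = \frac{7}{8}$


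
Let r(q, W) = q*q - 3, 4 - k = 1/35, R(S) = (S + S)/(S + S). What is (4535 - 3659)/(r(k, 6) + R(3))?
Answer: 1073100/16871 ≈ 63.606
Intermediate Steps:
R(S) = 1 (R(S) = (2*S)/((2*S)) = (2*S)*(1/(2*S)) = 1)
k = 139/35 (k = 4 - 1/35 = 139/35 ≈ 3.9714)
r(q, W) = -3 + q² (r(q, W) = q² - 3 = -3 + q²)
(4535 - 3659)/(r(k, 6) + R(3)) = (4535 - 3659)/((-3 + (139/35)²) + 1) = 876/((-3 + 19321/1225) + 1) = 876/(15646/1225 + 1) = 876/(16871/1225) = 876*(1225/16871) = 1073100/16871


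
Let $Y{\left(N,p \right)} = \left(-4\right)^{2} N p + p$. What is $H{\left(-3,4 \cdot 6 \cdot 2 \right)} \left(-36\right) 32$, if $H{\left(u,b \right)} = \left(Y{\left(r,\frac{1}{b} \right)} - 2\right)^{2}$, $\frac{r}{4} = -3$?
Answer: $- \frac{82369}{2} \approx -41185.0$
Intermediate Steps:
$r = -12$ ($r = 4 \left(-3\right) = -12$)
$Y{\left(N,p \right)} = p + 16 N p$ ($Y{\left(N,p \right)} = 16 N p + p = p + 16 N p$)
$H{\left(u,b \right)} = \left(-2 - \frac{191}{b}\right)^{2}$ ($H{\left(u,b \right)} = \left(\frac{1 + 16 \left(-12\right)}{b} - 2\right)^{2} = \left(\frac{1 - 192}{b} - 2\right)^{2} = \left(\frac{1}{b} \left(-191\right) - 2\right)^{2} = \left(- \frac{191}{b} - 2\right)^{2} = \left(-2 - \frac{191}{b}\right)^{2}$)
$H{\left(-3,4 \cdot 6 \cdot 2 \right)} \left(-36\right) 32 = \frac{\left(191 + 2 \cdot 4 \cdot 6 \cdot 2\right)^{2}}{2304} \left(-36\right) 32 = \frac{\left(191 + 2 \cdot 24 \cdot 2\right)^{2}}{2304} \left(-36\right) 32 = \frac{\left(191 + 2 \cdot 48\right)^{2}}{2304} \left(-36\right) 32 = \frac{\left(191 + 96\right)^{2}}{2304} \left(-36\right) 32 = \frac{287^{2}}{2304} \left(-36\right) 32 = \frac{1}{2304} \cdot 82369 \left(-36\right) 32 = \frac{82369}{2304} \left(-36\right) 32 = \left(- \frac{82369}{64}\right) 32 = - \frac{82369}{2}$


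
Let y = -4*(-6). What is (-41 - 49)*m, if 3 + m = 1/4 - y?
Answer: 4815/2 ≈ 2407.5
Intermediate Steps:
y = 24
m = -107/4 (m = -3 + (1/4 - 1*24) = -3 + (¼ - 24) = -3 - 95/4 = -107/4 ≈ -26.750)
(-41 - 49)*m = (-41 - 49)*(-107/4) = -90*(-107/4) = 4815/2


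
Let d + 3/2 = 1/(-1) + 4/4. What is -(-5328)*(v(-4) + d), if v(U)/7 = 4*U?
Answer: -604728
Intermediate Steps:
v(U) = 28*U (v(U) = 7*(4*U) = 28*U)
d = -3/2 (d = -3/2 + (1/(-1) + 4/4) = -3/2 + (1*(-1) + 4*(¼)) = -3/2 + (-1 + 1) = -3/2 + 0 = -3/2 ≈ -1.5000)
-(-5328)*(v(-4) + d) = -(-5328)*(28*(-4) - 3/2) = -(-5328)*(-112 - 3/2) = -(-5328)*(-227)/2 = -1776*681/2 = -604728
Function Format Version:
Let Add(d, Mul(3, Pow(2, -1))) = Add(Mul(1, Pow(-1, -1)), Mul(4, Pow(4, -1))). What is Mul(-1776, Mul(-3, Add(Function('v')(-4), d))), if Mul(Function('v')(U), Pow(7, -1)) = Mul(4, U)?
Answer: -604728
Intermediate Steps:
Function('v')(U) = Mul(28, U) (Function('v')(U) = Mul(7, Mul(4, U)) = Mul(28, U))
d = Rational(-3, 2) (d = Add(Rational(-3, 2), Add(Mul(1, Pow(-1, -1)), Mul(4, Pow(4, -1)))) = Add(Rational(-3, 2), Add(Mul(1, -1), Mul(4, Rational(1, 4)))) = Add(Rational(-3, 2), Add(-1, 1)) = Add(Rational(-3, 2), 0) = Rational(-3, 2) ≈ -1.5000)
Mul(-1776, Mul(-3, Add(Function('v')(-4), d))) = Mul(-1776, Mul(-3, Add(Mul(28, -4), Rational(-3, 2)))) = Mul(-1776, Mul(-3, Add(-112, Rational(-3, 2)))) = Mul(-1776, Mul(-3, Rational(-227, 2))) = Mul(-1776, Rational(681, 2)) = -604728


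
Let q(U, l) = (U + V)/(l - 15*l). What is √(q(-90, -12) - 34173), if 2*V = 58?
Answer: 5*I*√9645090/84 ≈ 184.86*I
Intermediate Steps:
V = 29 (V = (½)*58 = 29)
q(U, l) = -(29 + U)/(14*l) (q(U, l) = (U + 29)/(l - 15*l) = (29 + U)/((-14*l)) = (29 + U)*(-1/(14*l)) = -(29 + U)/(14*l))
√(q(-90, -12) - 34173) = √((1/14)*(-29 - 1*(-90))/(-12) - 34173) = √((1/14)*(-1/12)*(-29 + 90) - 34173) = √((1/14)*(-1/12)*61 - 34173) = √(-61/168 - 34173) = √(-5741125/168) = 5*I*√9645090/84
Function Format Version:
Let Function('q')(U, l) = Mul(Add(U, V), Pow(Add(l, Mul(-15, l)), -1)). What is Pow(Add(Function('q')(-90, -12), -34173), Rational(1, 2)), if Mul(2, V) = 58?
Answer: Mul(Rational(5, 84), I, Pow(9645090, Rational(1, 2))) ≈ Mul(184.86, I)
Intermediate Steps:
V = 29 (V = Mul(Rational(1, 2), 58) = 29)
Function('q')(U, l) = Mul(Rational(-1, 14), Pow(l, -1), Add(29, U)) (Function('q')(U, l) = Mul(Add(U, 29), Pow(Add(l, Mul(-15, l)), -1)) = Mul(Add(29, U), Pow(Mul(-14, l), -1)) = Mul(Add(29, U), Mul(Rational(-1, 14), Pow(l, -1))) = Mul(Rational(-1, 14), Pow(l, -1), Add(29, U)))
Pow(Add(Function('q')(-90, -12), -34173), Rational(1, 2)) = Pow(Add(Mul(Rational(1, 14), Pow(-12, -1), Add(-29, Mul(-1, -90))), -34173), Rational(1, 2)) = Pow(Add(Mul(Rational(1, 14), Rational(-1, 12), Add(-29, 90)), -34173), Rational(1, 2)) = Pow(Add(Mul(Rational(1, 14), Rational(-1, 12), 61), -34173), Rational(1, 2)) = Pow(Add(Rational(-61, 168), -34173), Rational(1, 2)) = Pow(Rational(-5741125, 168), Rational(1, 2)) = Mul(Rational(5, 84), I, Pow(9645090, Rational(1, 2)))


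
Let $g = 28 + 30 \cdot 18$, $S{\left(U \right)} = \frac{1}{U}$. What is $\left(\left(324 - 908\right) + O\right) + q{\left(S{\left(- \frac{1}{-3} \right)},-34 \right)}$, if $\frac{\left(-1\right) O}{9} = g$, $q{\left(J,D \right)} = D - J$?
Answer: $-5733$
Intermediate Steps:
$g = 568$ ($g = 28 + 540 = 568$)
$O = -5112$ ($O = \left(-9\right) 568 = -5112$)
$\left(\left(324 - 908\right) + O\right) + q{\left(S{\left(- \frac{1}{-3} \right)},-34 \right)} = \left(\left(324 - 908\right) - 5112\right) - \left(34 + \frac{1}{\left(-1\right) \frac{1}{-3}}\right) = \left(\left(324 - 908\right) - 5112\right) - \left(34 + \frac{1}{\left(-1\right) \left(- \frac{1}{3}\right)}\right) = \left(-584 - 5112\right) - 37 = -5696 - 37 = -5733$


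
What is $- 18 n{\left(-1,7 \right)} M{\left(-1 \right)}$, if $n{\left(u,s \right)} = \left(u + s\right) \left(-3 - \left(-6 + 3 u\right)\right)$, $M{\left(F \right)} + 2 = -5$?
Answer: $4536$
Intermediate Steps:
$M{\left(F \right)} = -7$ ($M{\left(F \right)} = -2 - 5 = -7$)
$n{\left(u,s \right)} = \left(3 - 3 u\right) \left(s + u\right)$ ($n{\left(u,s \right)} = \left(s + u\right) \left(-3 - \left(-6 + 3 u\right)\right) = \left(s + u\right) \left(3 - 3 u\right) = \left(3 - 3 u\right) \left(s + u\right)$)
$- 18 n{\left(-1,7 \right)} M{\left(-1 \right)} = - 18 \left(- 3 \left(-1\right)^{2} + 3 \cdot 7 + 3 \left(-1\right) - 21 \left(-1\right)\right) \left(-7\right) = - 18 \left(\left(-3\right) 1 + 21 - 3 + 21\right) \left(-7\right) = - 18 \left(-3 + 21 - 3 + 21\right) \left(-7\right) = \left(-18\right) 36 \left(-7\right) = \left(-648\right) \left(-7\right) = 4536$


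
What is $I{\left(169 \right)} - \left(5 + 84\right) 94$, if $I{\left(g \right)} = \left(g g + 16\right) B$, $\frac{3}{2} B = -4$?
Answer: $- \frac{253714}{3} \approx -84571.0$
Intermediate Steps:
$B = - \frac{8}{3}$ ($B = \frac{2}{3} \left(-4\right) = - \frac{8}{3} \approx -2.6667$)
$I{\left(g \right)} = - \frac{128}{3} - \frac{8 g^{2}}{3}$ ($I{\left(g \right)} = \left(g g + 16\right) \left(- \frac{8}{3}\right) = \left(g^{2} + 16\right) \left(- \frac{8}{3}\right) = \left(16 + g^{2}\right) \left(- \frac{8}{3}\right) = - \frac{128}{3} - \frac{8 g^{2}}{3}$)
$I{\left(169 \right)} - \left(5 + 84\right) 94 = \left(- \frac{128}{3} - \frac{8 \cdot 169^{2}}{3}\right) - \left(5 + 84\right) 94 = \left(- \frac{128}{3} - \frac{228488}{3}\right) - 89 \cdot 94 = \left(- \frac{128}{3} - \frac{228488}{3}\right) - 8366 = - \frac{228616}{3} - 8366 = - \frac{253714}{3}$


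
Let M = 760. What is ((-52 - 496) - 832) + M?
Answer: -620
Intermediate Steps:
((-52 - 496) - 832) + M = ((-52 - 496) - 832) + 760 = (-548 - 832) + 760 = -1380 + 760 = -620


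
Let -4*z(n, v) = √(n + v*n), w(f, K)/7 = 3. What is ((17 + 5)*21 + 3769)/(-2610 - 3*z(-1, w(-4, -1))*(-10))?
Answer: -490796/302815 + 4231*I*√22/908445 ≈ -1.6208 + 0.021845*I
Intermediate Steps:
w(f, K) = 21 (w(f, K) = 7*3 = 21)
z(n, v) = -√(n + n*v)/4 (z(n, v) = -√(n + v*n)/4 = -√(n + n*v)/4)
((17 + 5)*21 + 3769)/(-2610 - 3*z(-1, w(-4, -1))*(-10)) = ((17 + 5)*21 + 3769)/(-2610 - (-3)*√(-(1 + 21))/4*(-10)) = (22*21 + 3769)/(-2610 - (-3)*√(-1*22)/4*(-10)) = (462 + 3769)/(-2610 - (-3)*√(-22)/4*(-10)) = 4231/(-2610 - (-3)*I*√22/4*(-10)) = 4231/(-2610 + (3*I*√22/4)*(-10)) = 4231/(-2610 - 15*I*√22/2)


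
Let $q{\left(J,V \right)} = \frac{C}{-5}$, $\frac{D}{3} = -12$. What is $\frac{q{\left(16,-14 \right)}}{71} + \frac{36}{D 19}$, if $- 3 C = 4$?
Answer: $- \frac{989}{20235} \approx -0.048876$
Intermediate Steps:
$D = -36$ ($D = 3 \left(-12\right) = -36$)
$C = - \frac{4}{3}$ ($C = \left(- \frac{1}{3}\right) 4 = - \frac{4}{3} \approx -1.3333$)
$q{\left(J,V \right)} = \frac{4}{15}$ ($q{\left(J,V \right)} = - \frac{4}{3 \left(-5\right)} = \left(- \frac{4}{3}\right) \left(- \frac{1}{5}\right) = \frac{4}{15}$)
$\frac{q{\left(16,-14 \right)}}{71} + \frac{36}{D 19} = \frac{4}{15 \cdot 71} + \frac{36}{\left(-36\right) 19} = \frac{4}{15} \cdot \frac{1}{71} + \frac{36}{-684} = \frac{4}{1065} + 36 \left(- \frac{1}{684}\right) = \frac{4}{1065} - \frac{1}{19} = - \frac{989}{20235}$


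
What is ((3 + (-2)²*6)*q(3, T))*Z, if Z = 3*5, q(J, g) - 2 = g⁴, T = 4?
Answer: 104490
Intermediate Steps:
q(J, g) = 2 + g⁴
Z = 15
((3 + (-2)²*6)*q(3, T))*Z = ((3 + (-2)²*6)*(2 + 4⁴))*15 = ((3 + 4*6)*(2 + 256))*15 = ((3 + 24)*258)*15 = (27*258)*15 = 6966*15 = 104490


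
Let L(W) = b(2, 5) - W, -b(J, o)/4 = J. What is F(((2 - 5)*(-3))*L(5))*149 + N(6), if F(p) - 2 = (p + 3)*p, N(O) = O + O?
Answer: 1987672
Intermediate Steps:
b(J, o) = -4*J
L(W) = -8 - W (L(W) = -4*2 - W = -8 - W)
N(O) = 2*O
F(p) = 2 + p*(3 + p) (F(p) = 2 + (p + 3)*p = 2 + (3 + p)*p = 2 + p*(3 + p))
F(((2 - 5)*(-3))*L(5))*149 + N(6) = (2 + (((2 - 5)*(-3))*(-8 - 1*5))² + 3*(((2 - 5)*(-3))*(-8 - 1*5)))*149 + 2*6 = (2 + ((-3*(-3))*(-8 - 5))² + 3*((-3*(-3))*(-8 - 5)))*149 + 12 = (2 + (9*(-13))² + 3*(9*(-13)))*149 + 12 = (2 + (-117)² + 3*(-117))*149 + 12 = (2 + 13689 - 351)*149 + 12 = 13340*149 + 12 = 1987660 + 12 = 1987672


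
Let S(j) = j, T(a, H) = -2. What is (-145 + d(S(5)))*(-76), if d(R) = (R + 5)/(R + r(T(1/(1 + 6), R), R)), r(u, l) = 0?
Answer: 10868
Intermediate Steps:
d(R) = (5 + R)/R (d(R) = (R + 5)/(R + 0) = (5 + R)/R)
(-145 + d(S(5)))*(-76) = (-145 + (5 + 5)/5)*(-76) = (-145 + (1/5)*10)*(-76) = (-145 + 2)*(-76) = -143*(-76) = 10868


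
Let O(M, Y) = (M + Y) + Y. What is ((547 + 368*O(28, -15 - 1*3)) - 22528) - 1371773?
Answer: -1396698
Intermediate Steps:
O(M, Y) = M + 2*Y
((547 + 368*O(28, -15 - 1*3)) - 22528) - 1371773 = ((547 + 368*(28 + 2*(-15 - 1*3))) - 22528) - 1371773 = ((547 + 368*(28 + 2*(-15 - 3))) - 22528) - 1371773 = ((547 + 368*(28 + 2*(-18))) - 22528) - 1371773 = ((547 + 368*(28 - 36)) - 22528) - 1371773 = ((547 + 368*(-8)) - 22528) - 1371773 = ((547 - 2944) - 22528) - 1371773 = (-2397 - 22528) - 1371773 = -24925 - 1371773 = -1396698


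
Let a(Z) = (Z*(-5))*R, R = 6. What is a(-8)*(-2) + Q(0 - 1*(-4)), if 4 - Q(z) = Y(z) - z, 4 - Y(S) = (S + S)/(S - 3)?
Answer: -468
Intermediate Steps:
Y(S) = 4 - 2*S/(-3 + S) (Y(S) = 4 - (S + S)/(S - 3) = 4 - 2*S/(-3 + S))
a(Z) = -30*Z (a(Z) = (Z*(-5))*6 = -5*Z*6 = -30*Z)
Q(z) = 4 + z - 2*(-6 + z)/(-3 + z) (Q(z) = 4 - (2*(-6 + z)/(-3 + z) - z) = 4 - (-z + 2*(-6 + z)/(-3 + z)) = 4 + (z - 2*(-6 + z)/(-3 + z)) = 4 + z - 2*(-6 + z)/(-3 + z))
a(-8)*(-2) + Q(0 - 1*(-4)) = -30*(-8)*(-2) + (0 - 1*(-4))*(-1 + (0 - 1*(-4)))/(-3 + (0 - 1*(-4))) = 240*(-2) + (0 + 4)*(-1 + (0 + 4))/(-3 + (0 + 4)) = -480 + 4*(-1 + 4)/(-3 + 4) = -480 + 4*3/1 = -480 + 4*1*3 = -480 + 12 = -468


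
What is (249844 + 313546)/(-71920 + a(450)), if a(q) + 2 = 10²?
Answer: -281695/35911 ≈ -7.8443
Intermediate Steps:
a(q) = 98 (a(q) = -2 + 10² = -2 + 100 = 98)
(249844 + 313546)/(-71920 + a(450)) = (249844 + 313546)/(-71920 + 98) = 563390/(-71822) = 563390*(-1/71822) = -281695/35911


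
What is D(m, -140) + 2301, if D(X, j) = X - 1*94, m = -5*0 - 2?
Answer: 2205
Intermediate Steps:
m = -2 (m = 0 - 2 = -2)
D(X, j) = -94 + X (D(X, j) = X - 94 = -94 + X)
D(m, -140) + 2301 = (-94 - 2) + 2301 = -96 + 2301 = 2205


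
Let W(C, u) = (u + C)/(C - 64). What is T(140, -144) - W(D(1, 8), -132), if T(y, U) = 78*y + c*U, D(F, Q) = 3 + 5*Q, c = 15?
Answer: 183871/21 ≈ 8755.8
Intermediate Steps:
T(y, U) = 15*U + 78*y (T(y, U) = 78*y + 15*U = 15*U + 78*y)
W(C, u) = (C + u)/(-64 + C)
T(140, -144) - W(D(1, 8), -132) = (15*(-144) + 78*140) - ((3 + 5*8) - 132)/(-64 + (3 + 5*8)) = (-2160 + 10920) - ((3 + 40) - 132)/(-64 + (3 + 40)) = 8760 - (43 - 132)/(-64 + 43) = 8760 - (-89)/(-21) = 8760 - (-1)*(-89)/21 = 8760 - 1*89/21 = 8760 - 89/21 = 183871/21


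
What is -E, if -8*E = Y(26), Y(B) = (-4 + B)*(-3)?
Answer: -33/4 ≈ -8.2500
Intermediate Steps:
Y(B) = 12 - 3*B
E = 33/4 (E = -(12 - 3*26)/8 = -(12 - 78)/8 = -1/8*(-66) = 33/4 ≈ 8.2500)
-E = -1*33/4 = -33/4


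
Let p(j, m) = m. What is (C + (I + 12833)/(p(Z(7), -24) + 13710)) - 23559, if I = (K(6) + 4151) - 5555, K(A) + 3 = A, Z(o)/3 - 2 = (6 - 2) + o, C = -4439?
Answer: -191584598/6843 ≈ -27997.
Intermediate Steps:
Z(o) = 18 + 3*o (Z(o) = 6 + 3*((6 - 2) + o) = 6 + 3*(4 + o) = 6 + (12 + 3*o) = 18 + 3*o)
K(A) = -3 + A
I = -1401 (I = ((-3 + 6) + 4151) - 5555 = (3 + 4151) - 5555 = 4154 - 5555 = -1401)
(C + (I + 12833)/(p(Z(7), -24) + 13710)) - 23559 = (-4439 + (-1401 + 12833)/(-24 + 13710)) - 23559 = (-4439 + 11432/13686) - 23559 = (-4439 + 11432*(1/13686)) - 23559 = (-4439 + 5716/6843) - 23559 = -30370361/6843 - 23559 = -191584598/6843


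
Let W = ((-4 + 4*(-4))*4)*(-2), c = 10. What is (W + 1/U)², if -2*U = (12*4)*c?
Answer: 1474483201/57600 ≈ 25599.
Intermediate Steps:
U = -240 (U = -12*4*10/2 = -24*10 = -½*480 = -240)
W = 160 (W = ((-4 - 16)*4)*(-2) = -20*4*(-2) = -80*(-2) = 160)
(W + 1/U)² = (160 + 1/(-240))² = (160 - 1/240)² = (38399/240)² = 1474483201/57600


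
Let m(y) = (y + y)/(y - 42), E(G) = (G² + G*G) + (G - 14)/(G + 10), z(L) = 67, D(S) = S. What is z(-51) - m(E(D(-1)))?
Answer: 8377/125 ≈ 67.016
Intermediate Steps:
E(G) = 2*G² + (-14 + G)/(10 + G) (E(G) = (G² + G²) + (-14 + G)/(10 + G) = 2*G² + (-14 + G)/(10 + G))
m(y) = 2*y/(-42 + y) (m(y) = (2*y)/(-42 + y) = 2*y/(-42 + y))
z(-51) - m(E(D(-1))) = 67 - 2*(-14 - 1 + 2*(-1)³ + 20*(-1)²)/(10 - 1)/(-42 + (-14 - 1 + 2*(-1)³ + 20*(-1)²)/(10 - 1)) = 67 - 2*(-14 - 1 + 2*(-1) + 20*1)/9/(-42 + (-14 - 1 + 2*(-1) + 20*1)/9) = 67 - 2*(-14 - 1 - 2 + 20)/9/(-42 + (-14 - 1 - 2 + 20)/9) = 67 - 2*(⅑)*3/(-42 + (⅑)*3) = 67 - 2/(3*(-42 + ⅓)) = 67 - 2/(3*(-125/3)) = 67 - 2*(-3)/(3*125) = 67 - 1*(-2/125) = 67 + 2/125 = 8377/125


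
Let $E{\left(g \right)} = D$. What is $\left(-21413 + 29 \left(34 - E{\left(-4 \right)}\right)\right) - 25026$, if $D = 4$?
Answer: $-45569$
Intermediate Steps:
$E{\left(g \right)} = 4$
$\left(-21413 + 29 \left(34 - E{\left(-4 \right)}\right)\right) - 25026 = \left(-21413 + 29 \left(34 - 4\right)\right) - 25026 = \left(-21413 + 29 \cdot 30\right) - 25026 = \left(-21413 + 870\right) - 25026 = -20543 - 25026 = -45569$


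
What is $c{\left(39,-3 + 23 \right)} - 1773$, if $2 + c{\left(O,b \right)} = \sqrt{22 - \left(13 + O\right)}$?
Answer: $-1775 + i \sqrt{30} \approx -1775.0 + 5.4772 i$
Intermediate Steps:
$c{\left(O,b \right)} = -2 + \sqrt{9 - O}$ ($c{\left(O,b \right)} = -2 + \sqrt{22 - \left(13 + O\right)} = -2 + \sqrt{9 - O}$)
$c{\left(39,-3 + 23 \right)} - 1773 = \left(-2 + \sqrt{9 - 39}\right) - 1773 = \left(-2 + \sqrt{-30}\right) - 1773 = \left(-2 + i \sqrt{30}\right) - 1773 = -1775 + i \sqrt{30}$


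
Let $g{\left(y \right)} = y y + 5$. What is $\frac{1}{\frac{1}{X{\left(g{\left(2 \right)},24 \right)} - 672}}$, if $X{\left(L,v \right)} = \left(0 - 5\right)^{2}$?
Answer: $-647$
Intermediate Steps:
$g{\left(y \right)} = 5 + y^{2}$ ($g{\left(y \right)} = y^{2} + 5 = 5 + y^{2}$)
$X{\left(L,v \right)} = 25$ ($X{\left(L,v \right)} = \left(-5\right)^{2} = 25$)
$\frac{1}{\frac{1}{X{\left(g{\left(2 \right)},24 \right)} - 672}} = \frac{1}{\frac{1}{25 - 672}} = \frac{1}{\frac{1}{-647}} = \frac{1}{- \frac{1}{647}} = -647$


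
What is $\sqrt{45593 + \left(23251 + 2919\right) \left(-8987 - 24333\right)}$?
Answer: $i \sqrt{871938807} \approx 29529.0 i$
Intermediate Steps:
$\sqrt{45593 + \left(23251 + 2919\right) \left(-8987 - 24333\right)} = \sqrt{45593 + 26170 \left(-33320\right)} = \sqrt{45593 - 871984400} = \sqrt{-871938807} = i \sqrt{871938807}$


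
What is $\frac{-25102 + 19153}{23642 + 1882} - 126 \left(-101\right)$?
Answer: $\frac{36090275}{2836} \approx 12726.0$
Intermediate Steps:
$\frac{-25102 + 19153}{23642 + 1882} - 126 \left(-101\right) = - \frac{5949}{25524} - -12726 = \left(-5949\right) \frac{1}{25524} + 12726 = - \frac{661}{2836} + 12726 = \frac{36090275}{2836}$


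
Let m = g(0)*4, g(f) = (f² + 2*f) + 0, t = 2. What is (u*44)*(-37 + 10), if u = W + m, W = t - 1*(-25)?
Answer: -32076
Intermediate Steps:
g(f) = f² + 2*f
W = 27 (W = 2 - 1*(-25) = 2 + 25 = 27)
m = 0 (m = (0*(2 + 0))*4 = (0*2)*4 = 0*4 = 0)
u = 27 (u = 27 + 0 = 27)
(u*44)*(-37 + 10) = (27*44)*(-37 + 10) = 1188*(-27) = -32076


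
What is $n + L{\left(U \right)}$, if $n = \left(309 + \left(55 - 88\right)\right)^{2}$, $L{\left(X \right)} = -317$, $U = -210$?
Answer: $75859$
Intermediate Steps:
$n = 76176$ ($n = \left(309 + \left(55 - 88\right)\right)^{2} = \left(309 - 33\right)^{2} = 276^{2} = 76176$)
$n + L{\left(U \right)} = 76176 - 317 = 75859$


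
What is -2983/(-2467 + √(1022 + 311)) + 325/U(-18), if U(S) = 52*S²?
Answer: 269151721/219051216 + 2983*√1333/6084756 ≈ 1.2466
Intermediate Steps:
-2983/(-2467 + √(1022 + 311)) + 325/U(-18) = -2983/(-2467 + √(1022 + 311)) + 325/((52*(-18)²)) = -2983/(-2467 + √1333) + 325/((52*324)) = -2983/(-2467 + √1333) + 325/16848 = -2983/(-2467 + √1333) + 325*(1/16848) = -2983/(-2467 + √1333) + 25/1296 = 25/1296 - 2983/(-2467 + √1333)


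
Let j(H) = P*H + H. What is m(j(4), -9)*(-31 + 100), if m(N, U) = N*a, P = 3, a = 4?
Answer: 4416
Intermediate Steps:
j(H) = 4*H (j(H) = 3*H + H = 4*H)
m(N, U) = 4*N (m(N, U) = N*4 = 4*N)
m(j(4), -9)*(-31 + 100) = (4*(4*4))*(-31 + 100) = (4*16)*69 = 64*69 = 4416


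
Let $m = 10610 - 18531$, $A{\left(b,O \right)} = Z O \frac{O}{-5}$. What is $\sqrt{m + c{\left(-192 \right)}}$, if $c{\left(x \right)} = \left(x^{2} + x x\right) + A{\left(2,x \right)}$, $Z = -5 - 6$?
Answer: $\frac{\sqrt{3672695}}{5} \approx 383.29$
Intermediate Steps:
$Z = -11$ ($Z = -5 - 6 = -11$)
$A{\left(b,O \right)} = \frac{11 O^{2}}{5}$ ($A{\left(b,O \right)} = - 11 O \frac{O}{-5} = - 11 O O \left(- \frac{1}{5}\right) = - 11 O \left(- \frac{O}{5}\right) = \frac{11 O^{2}}{5}$)
$m = -7921$
$c{\left(x \right)} = \frac{21 x^{2}}{5}$ ($c{\left(x \right)} = \left(x^{2} + x x\right) + \frac{11 x^{2}}{5} = \left(x^{2} + x^{2}\right) + \frac{11 x^{2}}{5} = 2 x^{2} + \frac{11 x^{2}}{5} = \frac{21 x^{2}}{5}$)
$\sqrt{m + c{\left(-192 \right)}} = \sqrt{-7921 + \frac{21 \left(-192\right)^{2}}{5}} = \sqrt{-7921 + \frac{21}{5} \cdot 36864} = \sqrt{-7921 + \frac{774144}{5}} = \sqrt{\frac{734539}{5}} = \frac{\sqrt{3672695}}{5}$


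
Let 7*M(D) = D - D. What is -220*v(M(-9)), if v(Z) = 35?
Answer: -7700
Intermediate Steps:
M(D) = 0 (M(D) = (D - D)/7 = (⅐)*0 = 0)
-220*v(M(-9)) = -220*35 = -7700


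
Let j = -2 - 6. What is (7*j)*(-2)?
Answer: 112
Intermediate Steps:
j = -8
(7*j)*(-2) = (7*(-8))*(-2) = -56*(-2) = 112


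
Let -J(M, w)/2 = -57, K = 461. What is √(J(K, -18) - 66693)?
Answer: I*√66579 ≈ 258.03*I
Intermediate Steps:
J(M, w) = 114 (J(M, w) = -2*(-57) = 114)
√(J(K, -18) - 66693) = √(114 - 66693) = √(-66579) = I*√66579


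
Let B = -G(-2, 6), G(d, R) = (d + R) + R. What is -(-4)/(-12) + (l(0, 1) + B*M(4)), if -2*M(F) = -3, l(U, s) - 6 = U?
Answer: -28/3 ≈ -9.3333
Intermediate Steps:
l(U, s) = 6 + U
G(d, R) = d + 2*R (G(d, R) = (R + d) + R = d + 2*R)
B = -10 (B = -(-2 + 2*6) = -(-2 + 12) = -1*10 = -10)
M(F) = 3/2 (M(F) = -1/2*(-3) = 3/2)
-(-4)/(-12) + (l(0, 1) + B*M(4)) = -(-4)/(-12) + ((6 + 0) - 10*3/2) = -(-4)*(-1)/12 + (6 - 15) = -1*1/3 - 9 = -1/3 - 9 = -28/3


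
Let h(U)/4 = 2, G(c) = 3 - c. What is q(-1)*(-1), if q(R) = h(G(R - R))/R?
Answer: 8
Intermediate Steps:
h(U) = 8 (h(U) = 4*2 = 8)
q(R) = 8/R
q(-1)*(-1) = (8/(-1))*(-1) = (8*(-1))*(-1) = -8*(-1) = 8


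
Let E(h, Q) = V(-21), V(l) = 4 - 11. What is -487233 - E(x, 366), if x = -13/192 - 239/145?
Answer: -487226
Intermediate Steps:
V(l) = -7
x = -47773/27840 (x = -13*1/192 - 239*1/145 = -13/192 - 239/145 = -47773/27840 ≈ -1.7160)
E(h, Q) = -7
-487233 - E(x, 366) = -487233 - 1*(-7) = -487233 + 7 = -487226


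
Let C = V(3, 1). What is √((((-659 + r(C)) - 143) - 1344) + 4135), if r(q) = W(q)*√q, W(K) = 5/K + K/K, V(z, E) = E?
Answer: √1995 ≈ 44.665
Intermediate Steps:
W(K) = 1 + 5/K (W(K) = 5/K + 1 = 1 + 5/K)
C = 1
r(q) = (5 + q)/√q (r(q) = ((5 + q)/q)*√q = (5 + q)/√q)
√((((-659 + r(C)) - 143) - 1344) + 4135) = √((((-659 + (5 + 1)/√1) - 143) - 1344) + 4135) = √((((-659 + 1*6) - 143) - 1344) + 4135) = √((((-659 + 6) - 143) - 1344) + 4135) = √(((-653 - 143) - 1344) + 4135) = √((-796 - 1344) + 4135) = √(-2140 + 4135) = √1995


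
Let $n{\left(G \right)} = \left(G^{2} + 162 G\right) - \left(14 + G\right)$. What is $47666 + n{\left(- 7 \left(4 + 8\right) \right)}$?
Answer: $41184$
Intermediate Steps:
$n{\left(G \right)} = -14 + G^{2} + 161 G$
$47666 + n{\left(- 7 \left(4 + 8\right) \right)} = 47666 + \left(-14 + \left(- 7 \left(4 + 8\right)\right)^{2} + 161 \left(- 7 \left(4 + 8\right)\right)\right) = 47666 + \left(-14 + \left(\left(-7\right) 12\right)^{2} + 161 \left(\left(-7\right) 12\right)\right) = 47666 + \left(-14 + \left(-84\right)^{2} + 161 \left(-84\right)\right) = 47666 - 6482 = 41184$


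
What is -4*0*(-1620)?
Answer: 0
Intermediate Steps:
-4*0*(-1620) = 0*(-1620) = 0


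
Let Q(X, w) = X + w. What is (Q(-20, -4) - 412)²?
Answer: 190096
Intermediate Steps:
(Q(-20, -4) - 412)² = ((-20 - 4) - 412)² = (-24 - 412)² = (-436)² = 190096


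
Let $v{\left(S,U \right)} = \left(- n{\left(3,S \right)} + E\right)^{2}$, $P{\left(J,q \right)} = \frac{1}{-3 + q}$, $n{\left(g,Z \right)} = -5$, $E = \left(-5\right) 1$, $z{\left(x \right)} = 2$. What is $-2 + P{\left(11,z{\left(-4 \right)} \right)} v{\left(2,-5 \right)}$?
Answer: $-2$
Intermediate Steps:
$E = -5$
$v{\left(S,U \right)} = 0$ ($v{\left(S,U \right)} = \left(\left(-1\right) \left(-5\right) - 5\right)^{2} = \left(5 - 5\right)^{2} = 0^{2} = 0$)
$-2 + P{\left(11,z{\left(-4 \right)} \right)} v{\left(2,-5 \right)} = -2 + \frac{1}{-3 + 2} \cdot 0 = -2 + \frac{1}{-1} \cdot 0 = -2 - 0 = -2 + 0 = -2$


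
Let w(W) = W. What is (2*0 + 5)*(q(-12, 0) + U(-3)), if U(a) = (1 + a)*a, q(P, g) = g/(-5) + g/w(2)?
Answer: 30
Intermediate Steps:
q(P, g) = 3*g/10 (q(P, g) = g/(-5) + g/2 = g*(-⅕) + g*(½) = -g/5 + g/2 = 3*g/10)
U(a) = a*(1 + a)
(2*0 + 5)*(q(-12, 0) + U(-3)) = (2*0 + 5)*((3/10)*0 - 3*(1 - 3)) = (0 + 5)*(0 - 3*(-2)) = 5*(0 + 6) = 5*6 = 30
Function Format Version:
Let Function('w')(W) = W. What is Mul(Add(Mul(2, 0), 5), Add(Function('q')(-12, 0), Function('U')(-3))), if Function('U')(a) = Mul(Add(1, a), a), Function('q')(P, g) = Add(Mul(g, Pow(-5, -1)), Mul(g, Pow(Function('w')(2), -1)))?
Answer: 30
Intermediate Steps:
Function('q')(P, g) = Mul(Rational(3, 10), g) (Function('q')(P, g) = Add(Mul(g, Pow(-5, -1)), Mul(g, Pow(2, -1))) = Add(Mul(g, Rational(-1, 5)), Mul(g, Rational(1, 2))) = Add(Mul(Rational(-1, 5), g), Mul(Rational(1, 2), g)) = Mul(Rational(3, 10), g))
Function('U')(a) = Mul(a, Add(1, a))
Mul(Add(Mul(2, 0), 5), Add(Function('q')(-12, 0), Function('U')(-3))) = Mul(Add(Mul(2, 0), 5), Add(Mul(Rational(3, 10), 0), Mul(-3, Add(1, -3)))) = Mul(Add(0, 5), Add(0, Mul(-3, -2))) = Mul(5, Add(0, 6)) = Mul(5, 6) = 30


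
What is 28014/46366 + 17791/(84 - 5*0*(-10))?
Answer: 413625341/1947372 ≈ 212.40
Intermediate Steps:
28014/46366 + 17791/(84 - 5*0*(-10)) = 28014*(1/46366) + 17791/(84 + 0*(-10)) = 14007/23183 + 17791/(84 + 0) = 14007/23183 + 17791/84 = 413625341/1947372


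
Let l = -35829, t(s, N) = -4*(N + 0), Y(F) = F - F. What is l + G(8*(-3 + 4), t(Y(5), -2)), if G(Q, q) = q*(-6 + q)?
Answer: -35813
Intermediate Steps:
Y(F) = 0
t(s, N) = -4*N
l + G(8*(-3 + 4), t(Y(5), -2)) = -35829 + (-4*(-2))*(-6 - 4*(-2)) = -35829 + 8*(-6 + 8) = -35829 + 8*2 = -35829 + 16 = -35813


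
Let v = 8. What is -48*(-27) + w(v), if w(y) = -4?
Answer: 1292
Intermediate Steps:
-48*(-27) + w(v) = -48*(-27) - 4 = 1296 - 4 = 1292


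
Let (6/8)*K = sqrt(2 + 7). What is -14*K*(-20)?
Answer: 1120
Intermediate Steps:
K = 4 (K = 4*sqrt(2 + 7)/3 = 4*sqrt(9)/3 = (4/3)*3 = 4)
-14*K*(-20) = -14*4*(-20) = -56*(-20) = 1120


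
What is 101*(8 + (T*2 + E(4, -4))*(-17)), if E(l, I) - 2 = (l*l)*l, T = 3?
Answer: -122816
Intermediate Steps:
E(l, I) = 2 + l³ (E(l, I) = 2 + (l*l)*l = 2 + l²*l = 2 + l³)
101*(8 + (T*2 + E(4, -4))*(-17)) = 101*(8 + (3*2 + (2 + 4³))*(-17)) = 101*(8 + (6 + (2 + 64))*(-17)) = 101*(8 + (6 + 66)*(-17)) = 101*(8 + 72*(-17)) = 101*(8 - 1224) = 101*(-1216) = -122816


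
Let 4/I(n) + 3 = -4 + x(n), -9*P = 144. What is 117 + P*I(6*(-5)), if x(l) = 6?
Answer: 181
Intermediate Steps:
P = -16 (P = -⅑*144 = -16)
I(n) = -4 (I(n) = 4/(-3 + (-4 + 6)) = 4/(-3 + 2) = 4/(-1) = 4*(-1) = -4)
117 + P*I(6*(-5)) = 117 - 16*(-4) = 117 + 64 = 181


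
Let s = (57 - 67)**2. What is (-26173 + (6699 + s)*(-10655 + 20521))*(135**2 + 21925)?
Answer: 2692168354150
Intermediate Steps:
s = 100 (s = (-10)**2 = 100)
(-26173 + (6699 + s)*(-10655 + 20521))*(135**2 + 21925) = (-26173 + (6699 + 100)*(-10655 + 20521))*(135**2 + 21925) = (-26173 + 6799*9866)*(18225 + 21925) = (-26173 + 67078934)*40150 = 67052761*40150 = 2692168354150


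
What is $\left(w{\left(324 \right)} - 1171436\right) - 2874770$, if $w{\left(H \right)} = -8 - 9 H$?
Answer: $-4049130$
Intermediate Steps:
$\left(w{\left(324 \right)} - 1171436\right) - 2874770 = \left(\left(-8 - 2916\right) - 1171436\right) - 2874770 = \left(-2924 - 1171436\right) - 2874770 = -1174360 - 2874770 = -4049130$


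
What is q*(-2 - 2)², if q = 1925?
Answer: 30800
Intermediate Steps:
q*(-2 - 2)² = 1925*(-2 - 2)² = 1925*(-4)² = 1925*16 = 30800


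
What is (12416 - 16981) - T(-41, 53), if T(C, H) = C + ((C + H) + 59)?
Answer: -4595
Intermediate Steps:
T(C, H) = 59 + H + 2*C (T(C, H) = C + (59 + C + H) = 59 + H + 2*C)
(12416 - 16981) - T(-41, 53) = (12416 - 16981) - (59 + 53 + 2*(-41)) = -4565 - (59 + 53 - 82) = -4565 - 1*30 = -4565 - 30 = -4595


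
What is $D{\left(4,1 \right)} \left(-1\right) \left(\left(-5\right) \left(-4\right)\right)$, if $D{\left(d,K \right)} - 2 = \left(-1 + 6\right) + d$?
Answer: $-220$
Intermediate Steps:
$D{\left(d,K \right)} = 7 + d$ ($D{\left(d,K \right)} = 2 + \left(\left(-1 + 6\right) + d\right) = 2 + \left(5 + d\right) = 7 + d$)
$D{\left(4,1 \right)} \left(-1\right) \left(\left(-5\right) \left(-4\right)\right) = \left(7 + 4\right) \left(-1\right) \left(\left(-5\right) \left(-4\right)\right) = 11 \left(-1\right) 20 = \left(-11\right) 20 = -220$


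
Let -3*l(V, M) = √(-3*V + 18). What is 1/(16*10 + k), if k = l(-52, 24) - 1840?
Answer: -2520/4233571 + √174/8467142 ≈ -0.00059368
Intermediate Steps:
l(V, M) = -√(18 - 3*V)/3 (l(V, M) = -√(-3*V + 18)/3 = -√(18 - 3*V)/3)
k = -1840 - √174/3 (k = -√(18 - 3*(-52))/3 - 1840 = -√(18 + 156)/3 - 1840 = -√174/3 - 1840 = -1840 - √174/3 ≈ -1844.4)
1/(16*10 + k) = 1/(16*10 + (-1840 - √174/3)) = 1/(160 + (-1840 - √174/3)) = 1/(-1680 - √174/3)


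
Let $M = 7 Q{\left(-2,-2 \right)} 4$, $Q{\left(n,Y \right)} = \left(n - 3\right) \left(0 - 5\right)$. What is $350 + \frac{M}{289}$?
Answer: $\frac{101850}{289} \approx 352.42$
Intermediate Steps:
$Q{\left(n,Y \right)} = 15 - 5 n$ ($Q{\left(n,Y \right)} = \left(-3 + n\right) \left(-5\right) = 15 - 5 n$)
$M = 700$ ($M = 7 \left(15 - -10\right) 4 = 7 \left(15 + 10\right) 4 = 7 \cdot 25 \cdot 4 = 175 \cdot 4 = 700$)
$350 + \frac{M}{289} = 350 + \frac{700}{289} = \frac{101850}{289}$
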